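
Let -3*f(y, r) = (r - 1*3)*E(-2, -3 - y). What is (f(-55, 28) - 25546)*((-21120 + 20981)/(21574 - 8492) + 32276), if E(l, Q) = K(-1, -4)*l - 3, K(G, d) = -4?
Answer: -10803995462053/13082 ≈ -8.2587e+8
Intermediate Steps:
E(l, Q) = -3 - 4*l (E(l, Q) = -4*l - 3 = -3 - 4*l)
f(y, r) = 5 - 5*r/3 (f(y, r) = -(r - 1*3)*(-3 - 4*(-2))/3 = -(r - 3)*(-3 + 8)/3 = -(-3 + r)*5/3 = -(-15 + 5*r)/3 = 5 - 5*r/3)
(f(-55, 28) - 25546)*((-21120 + 20981)/(21574 - 8492) + 32276) = ((5 - 5/3*28) - 25546)*((-21120 + 20981)/(21574 - 8492) + 32276) = ((5 - 140/3) - 25546)*(-139/13082 + 32276) = (-125/3 - 25546)*(-139*1/13082 + 32276) = -76763*(-139/13082 + 32276)/3 = -76763/3*422234493/13082 = -10803995462053/13082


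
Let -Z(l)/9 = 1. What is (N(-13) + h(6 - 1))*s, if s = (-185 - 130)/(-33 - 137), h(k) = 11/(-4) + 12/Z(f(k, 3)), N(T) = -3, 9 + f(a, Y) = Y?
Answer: -105/8 ≈ -13.125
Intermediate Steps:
f(a, Y) = -9 + Y
Z(l) = -9 (Z(l) = -9*1 = -9)
h(k) = -49/12 (h(k) = 11/(-4) + 12/(-9) = 11*(-¼) + 12*(-⅑) = -11/4 - 4/3 = -49/12)
s = 63/34 (s = -315/(-170) = -315*(-1/170) = 63/34 ≈ 1.8529)
(N(-13) + h(6 - 1))*s = (-3 - 49/12)*(63/34) = -85/12*63/34 = -105/8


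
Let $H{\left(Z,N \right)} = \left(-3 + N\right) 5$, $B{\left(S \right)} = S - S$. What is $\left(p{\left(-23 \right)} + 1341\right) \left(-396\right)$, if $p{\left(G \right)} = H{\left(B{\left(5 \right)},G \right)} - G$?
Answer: $-488664$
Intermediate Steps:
$B{\left(S \right)} = 0$
$H{\left(Z,N \right)} = -15 + 5 N$
$p{\left(G \right)} = -15 + 4 G$ ($p{\left(G \right)} = \left(-15 + 5 G\right) - G = -15 + 4 G$)
$\left(p{\left(-23 \right)} + 1341\right) \left(-396\right) = \left(\left(-15 + 4 \left(-23\right)\right) + 1341\right) \left(-396\right) = \left(\left(-15 - 92\right) + 1341\right) \left(-396\right) = \left(-107 + 1341\right) \left(-396\right) = 1234 \left(-396\right) = -488664$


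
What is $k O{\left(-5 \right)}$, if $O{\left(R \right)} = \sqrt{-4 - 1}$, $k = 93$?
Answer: $93 i \sqrt{5} \approx 207.95 i$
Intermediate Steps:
$O{\left(R \right)} = i \sqrt{5}$ ($O{\left(R \right)} = \sqrt{-5} = i \sqrt{5}$)
$k O{\left(-5 \right)} = 93 i \sqrt{5}$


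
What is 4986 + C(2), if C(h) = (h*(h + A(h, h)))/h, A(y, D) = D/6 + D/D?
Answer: 14968/3 ≈ 4989.3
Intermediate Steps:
A(y, D) = 1 + D/6 (A(y, D) = D*(⅙) + 1 = D/6 + 1 = 1 + D/6)
C(h) = 1 + 7*h/6 (C(h) = (h*(h + (1 + h/6)))/h = (h*(1 + 7*h/6))/h = 1 + 7*h/6)
4986 + C(2) = 4986 + (1 + (7/6)*2) = 4986 + (1 + 7/3) = 4986 + 10/3 = 14968/3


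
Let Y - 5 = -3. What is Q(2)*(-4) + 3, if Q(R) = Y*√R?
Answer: 3 - 8*√2 ≈ -8.3137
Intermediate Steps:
Y = 2 (Y = 5 - 3 = 2)
Q(R) = 2*√R
Q(2)*(-4) + 3 = (2*√2)*(-4) + 3 = -8*√2 + 3 = 3 - 8*√2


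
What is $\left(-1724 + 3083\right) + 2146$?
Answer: $3505$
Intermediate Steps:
$\left(-1724 + 3083\right) + 2146 = 1359 + 2146 = 3505$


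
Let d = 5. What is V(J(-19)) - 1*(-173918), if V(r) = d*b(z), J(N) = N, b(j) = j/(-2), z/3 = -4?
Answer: 173948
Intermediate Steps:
z = -12 (z = 3*(-4) = -12)
b(j) = -j/2 (b(j) = j*(-½) = -j/2)
V(r) = 30 (V(r) = 5*(-½*(-12)) = 5*6 = 30)
V(J(-19)) - 1*(-173918) = 30 - 1*(-173918) = 30 + 173918 = 173948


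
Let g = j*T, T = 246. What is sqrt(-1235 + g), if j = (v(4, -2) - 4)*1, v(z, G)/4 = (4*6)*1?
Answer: sqrt(21397) ≈ 146.28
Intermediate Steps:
v(z, G) = 96 (v(z, G) = 4*((4*6)*1) = 4*(24*1) = 4*24 = 96)
j = 92 (j = (96 - 4)*1 = 92*1 = 92)
g = 22632 (g = 92*246 = 22632)
sqrt(-1235 + g) = sqrt(-1235 + 22632) = sqrt(21397)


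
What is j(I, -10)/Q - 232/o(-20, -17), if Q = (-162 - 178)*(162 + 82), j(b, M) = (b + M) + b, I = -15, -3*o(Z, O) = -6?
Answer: -240583/2074 ≈ -116.00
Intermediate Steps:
o(Z, O) = 2 (o(Z, O) = -⅓*(-6) = 2)
j(b, M) = M + 2*b (j(b, M) = (M + b) + b = M + 2*b)
Q = -82960 (Q = -340*244 = -82960)
j(I, -10)/Q - 232/o(-20, -17) = (-10 + 2*(-15))/(-82960) - 232/2 = (-10 - 30)*(-1/82960) - 232*½ = -40*(-1/82960) - 116 = 1/2074 - 116 = -240583/2074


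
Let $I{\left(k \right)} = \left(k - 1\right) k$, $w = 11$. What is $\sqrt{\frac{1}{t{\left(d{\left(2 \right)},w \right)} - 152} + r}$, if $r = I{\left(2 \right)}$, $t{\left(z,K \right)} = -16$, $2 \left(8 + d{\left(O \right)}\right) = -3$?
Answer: $\frac{\sqrt{14070}}{84} \approx 1.4121$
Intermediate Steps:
$d{\left(O \right)} = - \frac{19}{2}$ ($d{\left(O \right)} = -8 + \frac{1}{2} \left(-3\right) = -8 - \frac{3}{2} = - \frac{19}{2}$)
$I{\left(k \right)} = k \left(-1 + k\right)$ ($I{\left(k \right)} = \left(-1 + k\right) k = k \left(-1 + k\right)$)
$r = 2$ ($r = 2 \left(-1 + 2\right) = 2 \cdot 1 = 2$)
$\sqrt{\frac{1}{t{\left(d{\left(2 \right)},w \right)} - 152} + r} = \sqrt{\frac{1}{-16 - 152} + 2} = \sqrt{\frac{1}{-168} + 2} = \sqrt{- \frac{1}{168} + 2} = \sqrt{\frac{335}{168}} = \frac{\sqrt{14070}}{84}$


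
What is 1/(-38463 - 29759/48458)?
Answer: -48458/1863869813 ≈ -2.5999e-5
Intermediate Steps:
1/(-38463 - 29759/48458) = 1/(-1863869813/48458) = -48458/1863869813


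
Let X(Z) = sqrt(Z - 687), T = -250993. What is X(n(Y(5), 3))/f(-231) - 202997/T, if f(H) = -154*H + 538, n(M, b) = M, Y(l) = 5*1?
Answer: 202997/250993 + I*sqrt(682)/36112 ≈ 0.80878 + 0.00072317*I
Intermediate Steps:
Y(l) = 5
f(H) = 538 - 154*H
X(Z) = sqrt(-687 + Z)
X(n(Y(5), 3))/f(-231) - 202997/T = sqrt(-687 + 5)/(538 - 154*(-231)) - 202997/(-250993) = sqrt(-682)/(538 + 35574) - 202997*(-1/250993) = (I*sqrt(682))/36112 + 202997/250993 = (I*sqrt(682))*(1/36112) + 202997/250993 = I*sqrt(682)/36112 + 202997/250993 = 202997/250993 + I*sqrt(682)/36112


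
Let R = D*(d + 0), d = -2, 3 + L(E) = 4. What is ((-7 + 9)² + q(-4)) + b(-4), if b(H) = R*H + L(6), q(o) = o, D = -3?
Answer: -23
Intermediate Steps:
L(E) = 1 (L(E) = -3 + 4 = 1)
R = 6 (R = -3*(-2 + 0) = -3*(-2) = 6)
b(H) = 1 + 6*H (b(H) = 6*H + 1 = 1 + 6*H)
((-7 + 9)² + q(-4)) + b(-4) = ((-7 + 9)² - 4) + (1 + 6*(-4)) = (2² - 4) + (1 - 24) = (4 - 4) - 23 = 0 - 23 = -23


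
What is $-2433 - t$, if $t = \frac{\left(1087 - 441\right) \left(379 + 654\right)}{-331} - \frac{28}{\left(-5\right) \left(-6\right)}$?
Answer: $- \frac{2065441}{4965} \approx -416.0$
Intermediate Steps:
$t = - \frac{10014404}{4965}$ ($t = 646 \cdot 1033 \left(- \frac{1}{331}\right) - \frac{28}{30} = 667318 \left(- \frac{1}{331}\right) - \frac{14}{15} = - \frac{667318}{331} - \frac{14}{15} = - \frac{10014404}{4965} \approx -2017.0$)
$-2433 - t = -2433 - - \frac{10014404}{4965} = -2433 + \frac{10014404}{4965} = - \frac{2065441}{4965}$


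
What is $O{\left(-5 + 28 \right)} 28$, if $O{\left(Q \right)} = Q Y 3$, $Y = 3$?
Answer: $5796$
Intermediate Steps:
$O{\left(Q \right)} = 9 Q$ ($O{\left(Q \right)} = Q 3 \cdot 3 = 3 Q 3 = 9 Q$)
$O{\left(-5 + 28 \right)} 28 = 9 \left(-5 + 28\right) 28 = 9 \cdot 23 \cdot 28 = 207 \cdot 28 = 5796$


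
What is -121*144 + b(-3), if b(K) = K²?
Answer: -17415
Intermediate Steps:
-121*144 + b(-3) = -121*144 + (-3)² = -17424 + 9 = -17415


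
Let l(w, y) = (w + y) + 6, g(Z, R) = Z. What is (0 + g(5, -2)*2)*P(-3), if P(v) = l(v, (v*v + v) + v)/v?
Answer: -20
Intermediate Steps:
l(w, y) = 6 + w + y
P(v) = (6 + v**2 + 3*v)/v (P(v) = (6 + v + ((v*v + v) + v))/v = (6 + v + ((v**2 + v) + v))/v = (6 + v + ((v + v**2) + v))/v = (6 + v + (v**2 + 2*v))/v = (6 + v**2 + 3*v)/v)
(0 + g(5, -2)*2)*P(-3) = (0 + 5*2)*(3 - 3 + 6/(-3)) = (0 + 10)*(3 - 3 + 6*(-1/3)) = 10*(3 - 3 - 2) = 10*(-2) = -20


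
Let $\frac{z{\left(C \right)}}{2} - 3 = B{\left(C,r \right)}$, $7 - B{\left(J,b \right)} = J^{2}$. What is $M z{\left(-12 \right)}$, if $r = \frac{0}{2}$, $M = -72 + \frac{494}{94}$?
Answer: $\frac{840716}{47} \approx 17888.0$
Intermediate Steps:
$M = - \frac{3137}{47}$ ($M = -72 + 494 \cdot \frac{1}{94} = -72 + \frac{247}{47} = - \frac{3137}{47} \approx -66.745$)
$r = 0$ ($r = 0 \cdot \frac{1}{2} = 0$)
$B{\left(J,b \right)} = 7 - J^{2}$
$z{\left(C \right)} = 20 - 2 C^{2}$ ($z{\left(C \right)} = 6 + 2 \left(7 - C^{2}\right) = 6 - \left(-14 + 2 C^{2}\right) = 20 - 2 C^{2}$)
$M z{\left(-12 \right)} = - \frac{3137 \left(20 - 2 \left(-12\right)^{2}\right)}{47} = - \frac{3137 \left(20 - 288\right)}{47} = \left(- \frac{3137}{47}\right) \left(-268\right) = \frac{840716}{47}$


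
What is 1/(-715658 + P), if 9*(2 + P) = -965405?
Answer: -9/7406345 ≈ -1.2152e-6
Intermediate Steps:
P = -965423/9 (P = -2 + (⅑)*(-965405) = -2 - 965405/9 = -965423/9 ≈ -1.0727e+5)
1/(-715658 + P) = 1/(-715658 - 965423/9) = 1/(-7406345/9) = -9/7406345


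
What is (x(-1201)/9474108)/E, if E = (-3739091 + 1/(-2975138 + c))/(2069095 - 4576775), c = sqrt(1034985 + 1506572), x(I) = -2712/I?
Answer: 669888719033760421524094800/4190716059230058545052545577946567 - 20240560*sqrt(2541557)/4190716059230058545052545577946567 ≈ 1.5985e-7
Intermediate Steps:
c = sqrt(2541557) ≈ 1594.2
E = 3739091/2507680 - 1/(2507680*(-2975138 + sqrt(2541557))) (E = (-3739091 + 1/(-2975138 + sqrt(2541557)))/(2069095 - 4576775) = (-3739091 + 1/(-2975138 + sqrt(2541557)))/(-2507680) = (-3739091 + 1/(-2975138 + sqrt(2541557)))*(-1/2507680) = 3739091/2507680 - 1/(2507680*(-2975138 + sqrt(2541557))) ≈ 1.4911)
(x(-1201)/9474108)/E = (-2712/(-1201)/9474108)/(6619270603518483891/4439317606078520032 + sqrt(2541557)/22196588030392600160) = (-2712*(-1/1201)*(1/9474108))/(6619270603518483891/4439317606078520032 + sqrt(2541557)/22196588030392600160) = ((2712/1201)*(1/9474108))/(6619270603518483891/4439317606078520032 + sqrt(2541557)/22196588030392600160) = 226/(948200309*(6619270603518483891/4439317606078520032 + sqrt(2541557)/22196588030392600160))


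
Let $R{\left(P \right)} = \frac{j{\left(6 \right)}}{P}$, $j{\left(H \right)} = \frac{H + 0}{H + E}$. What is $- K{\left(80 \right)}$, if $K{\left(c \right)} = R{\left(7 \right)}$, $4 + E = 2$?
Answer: $- \frac{3}{14} \approx -0.21429$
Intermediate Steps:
$E = -2$ ($E = -4 + 2 = -2$)
$j{\left(H \right)} = \frac{H}{-2 + H}$ ($j{\left(H \right)} = \frac{H + 0}{H - 2} = \frac{H}{-2 + H}$)
$R{\left(P \right)} = \frac{3}{2 P}$ ($R{\left(P \right)} = \frac{6 \frac{1}{-2 + 6}}{P} = \frac{6 \cdot \frac{1}{4}}{P} = \frac{3}{2 P}$)
$K{\left(c \right)} = \frac{3}{14}$ ($K{\left(c \right)} = \frac{3}{2 \cdot 7} = \frac{3}{2} \cdot \frac{1}{7} = \frac{3}{14}$)
$- K{\left(80 \right)} = \left(-1\right) \frac{3}{14} = - \frac{3}{14}$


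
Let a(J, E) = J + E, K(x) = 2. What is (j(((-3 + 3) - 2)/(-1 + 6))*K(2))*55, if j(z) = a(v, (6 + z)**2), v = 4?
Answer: 19448/5 ≈ 3889.6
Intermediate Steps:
a(J, E) = E + J
j(z) = 4 + (6 + z)**2 (j(z) = (6 + z)**2 + 4 = 4 + (6 + z)**2)
(j(((-3 + 3) - 2)/(-1 + 6))*K(2))*55 = ((4 + (6 + ((-3 + 3) - 2)/(-1 + 6))**2)*2)*55 = ((4 + (6 + (0 - 2)/5)**2)*2)*55 = ((4 + (6 - 2*1/5)**2)*2)*55 = ((4 + (6 - 2/5)**2)*2)*55 = ((4 + (28/5)**2)*2)*55 = ((4 + 784/25)*2)*55 = ((884/25)*2)*55 = (1768/25)*55 = 19448/5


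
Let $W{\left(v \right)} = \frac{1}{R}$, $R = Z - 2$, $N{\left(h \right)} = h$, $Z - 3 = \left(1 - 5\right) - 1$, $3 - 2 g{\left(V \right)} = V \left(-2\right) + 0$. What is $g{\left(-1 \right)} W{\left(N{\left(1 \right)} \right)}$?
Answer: $- \frac{1}{8} \approx -0.125$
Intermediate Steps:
$g{\left(V \right)} = \frac{3}{2} + V$ ($g{\left(V \right)} = \frac{3}{2} - \frac{V \left(-2\right) + 0}{2} = \frac{3}{2} - \frac{- 2 V + 0}{2} = \frac{3}{2} - \frac{\left(-2\right) V}{2} = \frac{3}{2} + V$)
$Z = -2$ ($Z = 3 + \left(\left(1 - 5\right) - 1\right) = 3 - 5 = -2$)
$R = -4$ ($R = -2 - 2 = -4$)
$W{\left(v \right)} = - \frac{1}{4}$ ($W{\left(v \right)} = \frac{1}{-4} = - \frac{1}{4}$)
$g{\left(-1 \right)} W{\left(N{\left(1 \right)} \right)} = \left(\frac{3}{2} - 1\right) \left(- \frac{1}{4}\right) = \frac{1}{2} \left(- \frac{1}{4}\right) = - \frac{1}{8}$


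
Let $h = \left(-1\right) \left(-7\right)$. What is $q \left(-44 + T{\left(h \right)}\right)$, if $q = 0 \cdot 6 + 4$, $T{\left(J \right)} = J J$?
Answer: $20$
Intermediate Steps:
$h = 7$
$T{\left(J \right)} = J^{2}$
$q = 4$ ($q = 0 + 4 = 4$)
$q \left(-44 + T{\left(h \right)}\right) = 4 \left(-44 + 7^{2}\right) = 4 \left(-44 + 49\right) = 4 \cdot 5 = 20$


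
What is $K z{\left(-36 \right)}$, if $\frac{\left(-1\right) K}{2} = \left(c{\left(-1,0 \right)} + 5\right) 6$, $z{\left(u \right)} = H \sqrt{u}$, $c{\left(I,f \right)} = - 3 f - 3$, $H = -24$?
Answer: $3456 i \approx 3456.0 i$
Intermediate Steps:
$c{\left(I,f \right)} = -3 - 3 f$
$z{\left(u \right)} = - 24 \sqrt{u}$
$K = -24$ ($K = - 2 \left(\left(-3 - 0\right) + 5\right) 6 = - 2 \left(\left(-3 + 0\right) + 5\right) 6 = - 2 \left(-3 + 5\right) 6 = - 2 \cdot 2 \cdot 6 = \left(-2\right) 12 = -24$)
$K z{\left(-36 \right)} = - 24 \left(- 24 \sqrt{-36}\right) = - 24 \left(- 24 \cdot 6 i\right) = - 24 \left(- 144 i\right) = 3456 i$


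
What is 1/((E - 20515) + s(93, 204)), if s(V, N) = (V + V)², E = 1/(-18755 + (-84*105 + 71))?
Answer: 27504/387283823 ≈ 7.1018e-5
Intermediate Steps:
E = -1/27504 (E = 1/(-18755 + (-8820 + 71)) = 1/(-18755 - 8749) = 1/(-27504) = -1/27504 ≈ -3.6358e-5)
s(V, N) = 4*V² (s(V, N) = (2*V)² = 4*V²)
1/((E - 20515) + s(93, 204)) = 1/((-1/27504 - 20515) + 4*93²) = 1/(-564244561/27504 + 4*8649) = 1/(-564244561/27504 + 34596) = 1/(387283823/27504) = 27504/387283823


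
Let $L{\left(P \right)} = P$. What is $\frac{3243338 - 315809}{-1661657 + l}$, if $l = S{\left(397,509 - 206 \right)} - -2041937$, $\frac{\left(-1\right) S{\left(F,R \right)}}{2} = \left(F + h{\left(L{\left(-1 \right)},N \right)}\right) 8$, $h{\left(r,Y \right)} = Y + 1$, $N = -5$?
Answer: $\frac{975843}{124664} \approx 7.8278$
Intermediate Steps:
$h{\left(r,Y \right)} = 1 + Y$
$S{\left(F,R \right)} = 64 - 16 F$ ($S{\left(F,R \right)} = - 2 \left(F + \left(1 - 5\right)\right) 8 = - 2 \left(F - 4\right) 8 = - 2 \left(-4 + F\right) 8 = - 2 \left(-32 + 8 F\right) = 64 - 16 F$)
$l = 2035649$ ($l = \left(64 - 6352\right) - -2041937 = \left(64 - 6352\right) + 2041937 = -6288 + 2041937 = 2035649$)
$\frac{3243338 - 315809}{-1661657 + l} = \frac{3243338 - 315809}{-1661657 + 2035649} = \frac{2927529}{373992} = 2927529 \cdot \frac{1}{373992} = \frac{975843}{124664}$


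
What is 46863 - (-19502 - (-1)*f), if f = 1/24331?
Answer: 1614726814/24331 ≈ 66365.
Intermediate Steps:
f = 1/24331 ≈ 4.1100e-5
46863 - (-19502 - (-1)*f) = 46863 - (-19502 - (-1)/24331) = 46863 - (-19502 - 1*(-1/24331)) = 46863 - (-19502 + 1/24331) = 46863 - 1*(-474503161/24331) = 46863 + 474503161/24331 = 1614726814/24331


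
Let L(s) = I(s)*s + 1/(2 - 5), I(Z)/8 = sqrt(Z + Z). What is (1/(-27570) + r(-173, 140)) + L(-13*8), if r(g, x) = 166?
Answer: 4567429/27570 - 3328*I*sqrt(13) ≈ 165.67 - 11999.0*I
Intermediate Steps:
I(Z) = 8*sqrt(2)*sqrt(Z) (I(Z) = 8*sqrt(Z + Z) = 8*sqrt(2*Z) = 8*(sqrt(2)*sqrt(Z)) = 8*sqrt(2)*sqrt(Z))
L(s) = -1/3 + 8*sqrt(2)*s**(3/2) (L(s) = (8*sqrt(2)*sqrt(s))*s + 1/(2 - 5) = 8*sqrt(2)*s**(3/2) + 1/(-3) = 8*sqrt(2)*s**(3/2) - 1/3 = -1/3 + 8*sqrt(2)*s**(3/2))
(1/(-27570) + r(-173, 140)) + L(-13*8) = (1/(-27570) + 166) + (-1/3 + 8*sqrt(2)*(-13*8)**(3/2)) = (-1/27570 + 166) + (-1/3 + 8*sqrt(2)*(-104)**(3/2)) = 4576619/27570 + (-1/3 + 8*sqrt(2)*(-208*I*sqrt(26))) = 4576619/27570 + (-1/3 - 3328*I*sqrt(13)) = 4567429/27570 - 3328*I*sqrt(13)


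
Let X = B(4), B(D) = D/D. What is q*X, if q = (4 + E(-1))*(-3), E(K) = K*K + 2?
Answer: -21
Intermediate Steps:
B(D) = 1
E(K) = 2 + K**2 (E(K) = K**2 + 2 = 2 + K**2)
q = -21 (q = (4 + (2 + (-1)**2))*(-3) = (4 + (2 + 1))*(-3) = (4 + 3)*(-3) = 7*(-3) = -21)
X = 1
q*X = -21*1 = -21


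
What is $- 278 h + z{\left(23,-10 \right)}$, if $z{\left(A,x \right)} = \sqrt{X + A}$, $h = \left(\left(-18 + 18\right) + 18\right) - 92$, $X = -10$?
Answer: $20572 + \sqrt{13} \approx 20576.0$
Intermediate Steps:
$h = -74$ ($h = \left(0 + 18\right) - 92 = 18 - 92 = -74$)
$z{\left(A,x \right)} = \sqrt{-10 + A}$
$- 278 h + z{\left(23,-10 \right)} = \left(-278\right) \left(-74\right) + \sqrt{-10 + 23} = 20572 + \sqrt{13}$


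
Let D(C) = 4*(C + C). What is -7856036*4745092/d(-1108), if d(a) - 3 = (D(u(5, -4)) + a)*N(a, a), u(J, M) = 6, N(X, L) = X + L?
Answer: -37277613575312/2348963 ≈ -1.5870e+7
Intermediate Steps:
N(X, L) = L + X
D(C) = 8*C (D(C) = 4*(2*C) = 8*C)
d(a) = 3 + 2*a*(48 + a) (d(a) = 3 + (8*6 + a)*(a + a) = 3 + (48 + a)*(2*a) = 3 + 2*a*(48 + a))
-7856036*4745092/d(-1108) = -7856036*4745092/(3 + 2*(-1108)² + 96*(-1108)) = -7856036*4745092/(3 + 2*1227664 - 106368) = -7856036*4745092/(3 + 2455328 - 106368) = -7856036/(2348963*(1/4745092)) = -7856036/2348963/4745092 = -7856036*4745092/2348963 = -37277613575312/2348963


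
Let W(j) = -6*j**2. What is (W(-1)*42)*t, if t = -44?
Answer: 11088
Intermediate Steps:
(W(-1)*42)*t = (-6*(-1)**2*42)*(-44) = (-6*1*42)*(-44) = -6*42*(-44) = -252*(-44) = 11088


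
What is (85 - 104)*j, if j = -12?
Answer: 228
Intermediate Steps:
(85 - 104)*j = (85 - 104)*(-12) = -19*(-12) = 228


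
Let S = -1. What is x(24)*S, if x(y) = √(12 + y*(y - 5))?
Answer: -6*√13 ≈ -21.633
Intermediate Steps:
x(y) = √(12 + y*(-5 + y))
x(24)*S = √(12 + 24² - 5*24)*(-1) = √(12 + 576 - 120)*(-1) = √468*(-1) = (6*√13)*(-1) = -6*√13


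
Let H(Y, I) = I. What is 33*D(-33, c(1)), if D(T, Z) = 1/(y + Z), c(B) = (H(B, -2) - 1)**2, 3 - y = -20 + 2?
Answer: 11/10 ≈ 1.1000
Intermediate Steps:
y = 21 (y = 3 - (-20 + 2) = 3 - 1*(-18) = 3 + 18 = 21)
c(B) = 9 (c(B) = (-2 - 1)**2 = (-3)**2 = 9)
D(T, Z) = 1/(21 + Z)
33*D(-33, c(1)) = 33/(21 + 9) = 33/30 = 33*(1/30) = 11/10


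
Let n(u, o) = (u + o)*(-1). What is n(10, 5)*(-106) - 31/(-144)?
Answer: 228991/144 ≈ 1590.2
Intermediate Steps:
n(u, o) = -o - u (n(u, o) = (o + u)*(-1) = -o - u)
n(10, 5)*(-106) - 31/(-144) = (-1*5 - 1*10)*(-106) - 31/(-144) = (-5 - 10)*(-106) - 31*(-1/144) = -15*(-106) + 31/144 = 1590 + 31/144 = 228991/144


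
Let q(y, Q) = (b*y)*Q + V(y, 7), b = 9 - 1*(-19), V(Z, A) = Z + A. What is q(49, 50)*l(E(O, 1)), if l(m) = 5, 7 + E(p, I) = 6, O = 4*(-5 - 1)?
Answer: 343280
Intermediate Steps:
O = -24 (O = 4*(-6) = -24)
E(p, I) = -1 (E(p, I) = -7 + 6 = -1)
V(Z, A) = A + Z
b = 28 (b = 9 + 19 = 28)
q(y, Q) = 7 + y + 28*Q*y (q(y, Q) = (28*y)*Q + (7 + y) = 28*Q*y + (7 + y) = 7 + y + 28*Q*y)
q(49, 50)*l(E(O, 1)) = (7 + 49 + 28*50*49)*5 = (7 + 49 + 68600)*5 = 68656*5 = 343280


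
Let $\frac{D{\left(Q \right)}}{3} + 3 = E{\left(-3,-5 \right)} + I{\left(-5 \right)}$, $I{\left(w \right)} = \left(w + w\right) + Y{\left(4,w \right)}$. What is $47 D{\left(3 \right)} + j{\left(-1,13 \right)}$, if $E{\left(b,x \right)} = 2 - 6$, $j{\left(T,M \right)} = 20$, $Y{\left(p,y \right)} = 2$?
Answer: $-2095$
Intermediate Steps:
$E{\left(b,x \right)} = -4$ ($E{\left(b,x \right)} = 2 - 6 = -4$)
$I{\left(w \right)} = 2 + 2 w$ ($I{\left(w \right)} = \left(w + w\right) + 2 = 2 w + 2 = 2 + 2 w$)
$D{\left(Q \right)} = -45$ ($D{\left(Q \right)} = -9 + 3 \left(-4 + \left(2 + 2 \left(-5\right)\right)\right) = -9 + 3 \left(-4 + \left(2 - 10\right)\right) = -9 + 3 \left(-4 - 8\right) = -9 + 3 \left(-12\right) = -9 - 36 = -45$)
$47 D{\left(3 \right)} + j{\left(-1,13 \right)} = 47 \left(-45\right) + 20 = -2115 + 20 = -2095$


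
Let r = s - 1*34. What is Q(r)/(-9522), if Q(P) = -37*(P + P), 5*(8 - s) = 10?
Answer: -1036/4761 ≈ -0.21760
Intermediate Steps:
s = 6 (s = 8 - ⅕*10 = 8 - 2 = 6)
r = -28 (r = 6 - 1*34 = 6 - 34 = -28)
Q(P) = -74*P
Q(r)/(-9522) = -74*(-28)/(-9522) = 2072*(-1/9522) = -1036/4761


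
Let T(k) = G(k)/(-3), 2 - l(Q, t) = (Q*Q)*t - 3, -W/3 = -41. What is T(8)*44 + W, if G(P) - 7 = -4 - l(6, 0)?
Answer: 457/3 ≈ 152.33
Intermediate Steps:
W = 123 (W = -3*(-41) = 123)
l(Q, t) = 5 - t*Q**2 (l(Q, t) = 2 - ((Q*Q)*t - 3) = 2 - (Q**2*t - 3) = 2 - (t*Q**2 - 3) = 2 - (-3 + t*Q**2) = 2 + (3 - t*Q**2) = 5 - t*Q**2)
G(P) = -2 (G(P) = 7 + (-4 - (5 - 1*0*6**2)) = 7 + (-4 - (5 - 1*0*36)) = 7 + (-4 - (5 + 0)) = 7 + (-4 - 1*5) = 7 + (-4 - 5) = 7 - 9 = -2)
T(k) = 2/3 (T(k) = -2/(-3) = -2*(-1/3) = 2/3)
T(8)*44 + W = (2/3)*44 + 123 = 88/3 + 123 = 457/3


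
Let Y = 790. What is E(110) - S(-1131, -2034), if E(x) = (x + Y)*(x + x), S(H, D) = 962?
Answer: 197038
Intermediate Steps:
E(x) = 2*x*(790 + x) (E(x) = (x + 790)*(x + x) = (790 + x)*(2*x) = 2*x*(790 + x))
E(110) - S(-1131, -2034) = 2*110*(790 + 110) - 1*962 = 2*110*900 - 962 = 198000 - 962 = 197038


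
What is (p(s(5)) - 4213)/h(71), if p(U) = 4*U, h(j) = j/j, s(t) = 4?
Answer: -4197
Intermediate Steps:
h(j) = 1
(p(s(5)) - 4213)/h(71) = (4*4 - 4213)/1 = (16 - 4213)*1 = -4197*1 = -4197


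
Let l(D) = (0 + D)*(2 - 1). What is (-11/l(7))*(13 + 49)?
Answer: -682/7 ≈ -97.429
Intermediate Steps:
l(D) = D (l(D) = D*1 = D)
(-11/l(7))*(13 + 49) = (-11/7)*(13 + 49) = -11*⅐*62 = -11/7*62 = -682/7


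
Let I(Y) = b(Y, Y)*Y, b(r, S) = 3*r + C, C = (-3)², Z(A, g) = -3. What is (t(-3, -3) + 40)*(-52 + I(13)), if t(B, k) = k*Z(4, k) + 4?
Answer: 30316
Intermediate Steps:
C = 9
t(B, k) = 4 - 3*k (t(B, k) = k*(-3) + 4 = -3*k + 4 = 4 - 3*k)
b(r, S) = 9 + 3*r (b(r, S) = 3*r + 9 = 9 + 3*r)
I(Y) = Y*(9 + 3*Y) (I(Y) = (9 + 3*Y)*Y = Y*(9 + 3*Y))
(t(-3, -3) + 40)*(-52 + I(13)) = ((4 - 3*(-3)) + 40)*(-52 + 3*13*(3 + 13)) = ((4 + 9) + 40)*(-52 + 3*13*16) = (13 + 40)*(-52 + 624) = 53*572 = 30316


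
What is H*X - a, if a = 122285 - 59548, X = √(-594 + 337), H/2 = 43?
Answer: -62737 + 86*I*√257 ≈ -62737.0 + 1378.7*I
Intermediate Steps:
H = 86 (H = 2*43 = 86)
X = I*√257 (X = √(-257) = I*√257 ≈ 16.031*I)
a = 62737
H*X - a = 86*(I*√257) - 1*62737 = 86*I*√257 - 62737 = -62737 + 86*I*√257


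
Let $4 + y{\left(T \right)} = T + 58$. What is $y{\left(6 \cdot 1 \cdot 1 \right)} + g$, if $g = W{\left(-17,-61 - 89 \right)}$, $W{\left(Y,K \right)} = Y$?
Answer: $43$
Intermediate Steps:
$y{\left(T \right)} = 54 + T$ ($y{\left(T \right)} = -4 + \left(T + 58\right) = -4 + \left(58 + T\right) = 54 + T$)
$g = -17$
$y{\left(6 \cdot 1 \cdot 1 \right)} + g = \left(54 + 6 \cdot 1 \cdot 1\right) - 17 = \left(54 + 6 \cdot 1\right) - 17 = \left(54 + 6\right) - 17 = 60 - 17 = 43$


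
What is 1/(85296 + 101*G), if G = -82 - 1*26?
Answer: 1/74388 ≈ 1.3443e-5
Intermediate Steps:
G = -108 (G = -82 - 26 = -108)
1/(85296 + 101*G) = 1/(85296 + 101*(-108)) = 1/(85296 - 10908) = 1/74388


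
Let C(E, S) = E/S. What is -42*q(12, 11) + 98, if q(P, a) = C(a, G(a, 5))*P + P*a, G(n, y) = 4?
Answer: -6832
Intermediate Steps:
q(P, a) = 5*P*a/4 (q(P, a) = (a/4)*P + P*a = P*a/4 + P*a = 5*P*a/4)
-42*q(12, 11) + 98 = -105*12*11/2 + 98 = -42*165 + 98 = -6930 + 98 = -6832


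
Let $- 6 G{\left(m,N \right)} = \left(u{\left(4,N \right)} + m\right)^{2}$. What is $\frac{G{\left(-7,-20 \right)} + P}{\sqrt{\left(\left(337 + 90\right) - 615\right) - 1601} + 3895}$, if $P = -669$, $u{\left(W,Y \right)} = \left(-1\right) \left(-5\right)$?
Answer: $- \frac{7825055}{45518442} + \frac{2009 i \sqrt{1789}}{45518442} \approx -0.17191 + 0.0018668 i$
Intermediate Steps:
$u{\left(W,Y \right)} = 5$
$G{\left(m,N \right)} = - \frac{\left(5 + m\right)^{2}}{6}$
$\frac{G{\left(-7,-20 \right)} + P}{\sqrt{\left(\left(337 + 90\right) - 615\right) - 1601} + 3895} = \frac{- \frac{\left(5 - 7\right)^{2}}{6} - 669}{\sqrt{\left(\left(337 + 90\right) - 615\right) - 1601} + 3895} = \frac{- \frac{\left(-2\right)^{2}}{6} - 669}{\sqrt{\left(427 - 615\right) - 1601} + 3895} = \frac{\left(- \frac{1}{6}\right) 4 - 669}{\sqrt{-188 - 1601} + 3895} = \frac{- \frac{2}{3} - 669}{\sqrt{-1789} + 3895} = - \frac{2009}{3 \left(i \sqrt{1789} + 3895\right)} = - \frac{2009}{3 \left(3895 + i \sqrt{1789}\right)}$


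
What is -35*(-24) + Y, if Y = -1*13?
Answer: 827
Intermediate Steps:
Y = -13
-35*(-24) + Y = -35*(-24) - 13 = 840 - 13 = 827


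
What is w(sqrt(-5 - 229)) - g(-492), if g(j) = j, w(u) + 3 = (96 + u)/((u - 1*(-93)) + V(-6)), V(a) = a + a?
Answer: 74017/151 - I*sqrt(26)/151 ≈ 490.18 - 0.033768*I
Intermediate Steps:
V(a) = 2*a
w(u) = -3 + (96 + u)/(81 + u) (w(u) = -3 + (96 + u)/((u - 1*(-93)) + 2*(-6)) = -3 + (96 + u)/((u + 93) - 12) = -3 + (96 + u)/((93 + u) - 12) = -3 + (96 + u)/(81 + u))
w(sqrt(-5 - 229)) - g(-492) = (-147 - 2*sqrt(-5 - 229))/(81 + sqrt(-5 - 229)) - 1*(-492) = (-147 - 6*I*sqrt(26))/(81 + sqrt(-234)) + 492 = (-147 - 6*I*sqrt(26))/(81 + 3*I*sqrt(26)) + 492 = 492 + (-147 - 6*I*sqrt(26))/(81 + 3*I*sqrt(26))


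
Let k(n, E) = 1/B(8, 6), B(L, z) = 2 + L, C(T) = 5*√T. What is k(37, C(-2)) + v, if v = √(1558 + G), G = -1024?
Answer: ⅒ + √534 ≈ 23.208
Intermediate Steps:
k(n, E) = ⅒ (k(n, E) = 1/(2 + 8) = 1/10 = ⅒)
v = √534 (v = √(1558 - 1024) = √534 ≈ 23.108)
k(37, C(-2)) + v = ⅒ + √534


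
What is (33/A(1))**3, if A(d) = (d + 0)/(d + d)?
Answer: 287496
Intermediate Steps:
A(d) = 1/2 (A(d) = d/((2*d)) = d*(1/(2*d)) = 1/2)
(33/A(1))**3 = (33/(1/2))**3 = (33*2)**3 = 66**3 = 287496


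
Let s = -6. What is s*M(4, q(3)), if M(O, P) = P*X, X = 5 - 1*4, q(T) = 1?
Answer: -6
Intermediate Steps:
X = 1 (X = 5 - 4 = 1)
M(O, P) = P (M(O, P) = P*1 = P)
s*M(4, q(3)) = -6*1 = -6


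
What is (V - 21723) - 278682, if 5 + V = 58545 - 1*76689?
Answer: -318554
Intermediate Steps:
V = -18149 (V = -5 + (58545 - 1*76689) = -5 + (58545 - 76689) = -5 - 18144 = -18149)
(V - 21723) - 278682 = (-18149 - 21723) - 278682 = -39872 - 278682 = -318554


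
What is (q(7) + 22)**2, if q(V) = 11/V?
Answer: 27225/49 ≈ 555.61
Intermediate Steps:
(q(7) + 22)**2 = (11/7 + 22)**2 = (165/7)**2 = 27225/49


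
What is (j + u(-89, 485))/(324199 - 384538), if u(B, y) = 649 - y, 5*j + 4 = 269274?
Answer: -18006/20113 ≈ -0.89524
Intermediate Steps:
j = 53854 (j = -⅘ + (⅕)*269274 = -⅘ + 269274/5 = 53854)
(j + u(-89, 485))/(324199 - 384538) = (53854 + (649 - 1*485))/(324199 - 384538) = (53854 + (649 - 485))/(-60339) = (53854 + 164)*(-1/60339) = 54018*(-1/60339) = -18006/20113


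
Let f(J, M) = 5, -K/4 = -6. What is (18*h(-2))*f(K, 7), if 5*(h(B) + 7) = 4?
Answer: -558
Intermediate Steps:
K = 24 (K = -4*(-6) = 24)
h(B) = -31/5 (h(B) = -7 + (⅕)*4 = -7 + ⅘ = -31/5)
(18*h(-2))*f(K, 7) = (18*(-31/5))*5 = -558/5*5 = -558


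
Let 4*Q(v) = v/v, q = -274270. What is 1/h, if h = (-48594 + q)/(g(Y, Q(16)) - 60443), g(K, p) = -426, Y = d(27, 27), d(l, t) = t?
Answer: 60869/322864 ≈ 0.18853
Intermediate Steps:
Y = 27
Q(v) = 1/4 (Q(v) = (v/v)/4 = (1/4)*1 = 1/4)
h = 322864/60869 (h = (-48594 - 274270)/(-426 - 60443) = -322864/(-60869) = -322864*(-1/60869) = 322864/60869 ≈ 5.3042)
1/h = 1/(322864/60869) = 60869/322864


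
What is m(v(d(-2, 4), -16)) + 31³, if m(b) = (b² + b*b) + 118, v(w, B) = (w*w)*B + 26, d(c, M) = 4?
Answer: 135709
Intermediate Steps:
v(w, B) = 26 + B*w² (v(w, B) = w²*B + 26 = B*w² + 26 = 26 + B*w²)
m(b) = 118 + 2*b² (m(b) = (b² + b²) + 118 = 2*b² + 118 = 118 + 2*b²)
m(v(d(-2, 4), -16)) + 31³ = (118 + 2*(26 - 16*4²)²) + 31³ = (118 + 2*(26 - 16*16)²) + 29791 = (118 + 2*(26 - 256)²) + 29791 = (118 + 2*(-230)²) + 29791 = (118 + 2*52900) + 29791 = (118 + 105800) + 29791 = 105918 + 29791 = 135709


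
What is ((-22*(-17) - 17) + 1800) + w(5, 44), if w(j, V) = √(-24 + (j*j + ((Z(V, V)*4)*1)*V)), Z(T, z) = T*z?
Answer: 2157 + √340737 ≈ 2740.7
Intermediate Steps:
w(j, V) = √(-24 + j² + 4*V³) (w(j, V) = √(-24 + (j*j + (((V*V)*4)*1)*V)) = √(-24 + (j² + ((V²*4)*1)*V)) = √(-24 + (j² + ((4*V²)*1)*V)) = √(-24 + (j² + (4*V²)*V)) = √(-24 + (j² + 4*V³)) = √(-24 + j² + 4*V³))
((-22*(-17) - 17) + 1800) + w(5, 44) = ((-22*(-17) - 17) + 1800) + √(-24 + 5² + 4*44³) = ((374 - 17) + 1800) + √(-24 + 25 + 4*85184) = (357 + 1800) + √(-24 + 25 + 340736) = 2157 + √340737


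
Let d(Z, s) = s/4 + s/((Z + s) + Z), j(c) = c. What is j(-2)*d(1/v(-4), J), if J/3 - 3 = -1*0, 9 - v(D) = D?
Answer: -1539/238 ≈ -6.4664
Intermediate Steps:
v(D) = 9 - D
J = 9 (J = 9 + 3*(-1*0) = 9 + 3*0 = 9 + 0 = 9)
d(Z, s) = s/4 + s/(s + 2*Z) (d(Z, s) = s*(1/4) + s/(s + 2*Z) = s/4 + s/(s + 2*Z))
j(-2)*d(1/v(-4), J) = -9*(4 + 9 + 2/(9 - 1*(-4)))/(2*(9 + 2/(9 - 1*(-4)))) = -9*(4 + 9 + 2/(9 + 4))/(2*(9 + 2/(9 + 4))) = -9*(4 + 9 + 2/13)/(2*(9 + 2/13)) = -9*171/(2*119/13*13) = -9*13*171/(2*119*13) = -2*1539/476 = -1539/238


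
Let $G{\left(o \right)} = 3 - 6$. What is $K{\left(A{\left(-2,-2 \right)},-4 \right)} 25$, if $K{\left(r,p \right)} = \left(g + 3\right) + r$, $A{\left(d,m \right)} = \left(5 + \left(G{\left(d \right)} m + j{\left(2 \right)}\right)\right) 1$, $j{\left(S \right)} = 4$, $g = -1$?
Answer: $425$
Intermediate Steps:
$G{\left(o \right)} = -3$ ($G{\left(o \right)} = 3 - 6 = -3$)
$A{\left(d,m \right)} = 9 - 3 m$ ($A{\left(d,m \right)} = \left(5 - \left(-4 + 3 m\right)\right) 1 = \left(9 - 3 m\right) 1 = 9 - 3 m$)
$K{\left(r,p \right)} = 2 + r$ ($K{\left(r,p \right)} = \left(-1 + 3\right) + r = 2 + r$)
$K{\left(A{\left(-2,-2 \right)},-4 \right)} 25 = \left(2 + \left(9 - -6\right)\right) 25 = \left(2 + \left(9 + 6\right)\right) 25 = \left(2 + 15\right) 25 = 17 \cdot 25 = 425$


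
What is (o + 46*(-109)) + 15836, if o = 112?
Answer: 10934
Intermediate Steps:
(o + 46*(-109)) + 15836 = (112 + 46*(-109)) + 15836 = (112 - 5014) + 15836 = -4902 + 15836 = 10934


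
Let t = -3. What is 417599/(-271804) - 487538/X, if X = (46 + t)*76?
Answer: -2574605617/17081836 ≈ -150.72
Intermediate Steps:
X = 3268 (X = (46 - 3)*76 = 43*76 = 3268)
417599/(-271804) - 487538/X = 417599/(-271804) - 487538/3268 = 417599*(-1/271804) - 487538*1/3268 = -32123/20908 - 243769/1634 = -2574605617/17081836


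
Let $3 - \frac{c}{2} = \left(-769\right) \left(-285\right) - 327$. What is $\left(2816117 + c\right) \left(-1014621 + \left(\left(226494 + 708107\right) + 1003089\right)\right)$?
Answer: $2195470693843$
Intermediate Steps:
$c = -437670$ ($c = 6 - 2 \left(\left(-769\right) \left(-285\right) - 327\right) = 6 - 2 \left(219165 - 327\right) = 6 - 437676 = -437670$)
$\left(2816117 + c\right) \left(-1014621 + \left(\left(226494 + 708107\right) + 1003089\right)\right) = \left(2816117 - 437670\right) \left(-1014621 + \left(\left(226494 + 708107\right) + 1003089\right)\right) = 2378447 \left(-1014621 + \left(934601 + 1003089\right)\right) = 2378447 \left(-1014621 + 1937690\right) = 2378447 \cdot 923069 = 2195470693843$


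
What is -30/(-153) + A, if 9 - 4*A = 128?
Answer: -6029/204 ≈ -29.554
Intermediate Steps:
A = -119/4 (A = 9/4 - ¼*128 = 9/4 - 32 = -119/4 ≈ -29.750)
-30/(-153) + A = -30/(-153) - 119/4 = -1/153*(-30) - 119/4 = 10/51 - 119/4 = -6029/204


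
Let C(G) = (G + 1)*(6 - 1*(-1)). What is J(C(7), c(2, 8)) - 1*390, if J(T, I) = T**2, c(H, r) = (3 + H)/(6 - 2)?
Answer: 2746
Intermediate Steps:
C(G) = 7 + 7*G (C(G) = (1 + G)*(6 + 1) = (1 + G)*7 = 7 + 7*G)
c(H, r) = 3/4 + H/4 (c(H, r) = (3 + H)/4 = (3 + H)*(1/4) = 3/4 + H/4)
J(C(7), c(2, 8)) - 1*390 = (7 + 7*7)**2 - 1*390 = (7 + 49)**2 - 390 = 56**2 - 390 = 3136 - 390 = 2746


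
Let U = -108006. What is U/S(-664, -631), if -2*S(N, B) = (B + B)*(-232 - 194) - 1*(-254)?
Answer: 108006/268933 ≈ 0.40161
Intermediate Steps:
S(N, B) = -127 + 426*B (S(N, B) = -((B + B)*(-232 - 194) - 1*(-254))/2 = -((2*B)*(-426) + 254)/2 = -(-852*B + 254)/2 = -(254 - 852*B)/2 = -127 + 426*B)
U/S(-664, -631) = -108006/(-127 + 426*(-631)) = -108006/(-127 - 268806) = -108006/(-268933) = -108006*(-1/268933) = 108006/268933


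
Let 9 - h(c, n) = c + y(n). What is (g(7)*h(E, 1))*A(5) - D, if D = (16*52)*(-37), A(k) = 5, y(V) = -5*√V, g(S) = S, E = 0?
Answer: 31274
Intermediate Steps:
h(c, n) = 9 - c + 5*√n (h(c, n) = 9 - (c - 5*√n) = 9 + (-c + 5*√n) = 9 - c + 5*√n)
D = -30784 (D = 832*(-37) = -30784)
(g(7)*h(E, 1))*A(5) - D = (7*(9 - 1*0 + 5*√1))*5 - 1*(-30784) = (7*(9 + 0 + 5*1))*5 + 30784 = (7*(9 + 0 + 5))*5 + 30784 = (7*14)*5 + 30784 = 98*5 + 30784 = 490 + 30784 = 31274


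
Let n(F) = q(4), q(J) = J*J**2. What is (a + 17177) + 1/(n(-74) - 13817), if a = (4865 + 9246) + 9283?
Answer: 557972962/13753 ≈ 40571.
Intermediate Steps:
q(J) = J**3
n(F) = 64 (n(F) = 4**3 = 64)
a = 23394 (a = 14111 + 9283 = 23394)
(a + 17177) + 1/(n(-74) - 13817) = (23394 + 17177) + 1/(64 - 13817) = 40571 + 1/(-13753) = 40571 - 1/13753 = 557972962/13753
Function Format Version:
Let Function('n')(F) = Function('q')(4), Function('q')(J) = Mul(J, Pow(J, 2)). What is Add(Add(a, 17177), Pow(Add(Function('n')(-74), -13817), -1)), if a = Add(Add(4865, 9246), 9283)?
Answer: Rational(557972962, 13753) ≈ 40571.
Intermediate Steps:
Function('q')(J) = Pow(J, 3)
Function('n')(F) = 64 (Function('n')(F) = Pow(4, 3) = 64)
a = 23394 (a = Add(14111, 9283) = 23394)
Add(Add(a, 17177), Pow(Add(Function('n')(-74), -13817), -1)) = Add(Add(23394, 17177), Pow(Add(64, -13817), -1)) = Add(40571, Pow(-13753, -1)) = Add(40571, Rational(-1, 13753)) = Rational(557972962, 13753)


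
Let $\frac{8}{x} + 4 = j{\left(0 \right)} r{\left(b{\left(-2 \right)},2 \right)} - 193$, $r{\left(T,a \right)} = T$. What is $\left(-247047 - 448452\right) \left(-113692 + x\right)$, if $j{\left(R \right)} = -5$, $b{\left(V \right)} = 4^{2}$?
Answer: $\frac{21903135793308}{277} \approx 7.9073 \cdot 10^{10}$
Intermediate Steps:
$b{\left(V \right)} = 16$
$x = - \frac{8}{277}$ ($x = \frac{8}{-4 - 273} = \frac{8}{-277} = 8 \left(- \frac{1}{277}\right) = - \frac{8}{277} \approx -0.028881$)
$\left(-247047 - 448452\right) \left(-113692 + x\right) = \left(-247047 - 448452\right) \left(-113692 - \frac{8}{277}\right) = \left(-695499\right) \left(- \frac{31492692}{277}\right) = \frac{21903135793308}{277}$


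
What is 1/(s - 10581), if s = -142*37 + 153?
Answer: -1/15682 ≈ -6.3767e-5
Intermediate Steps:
s = -5101 (s = -5254 + 153 = -5101)
1/(s - 10581) = 1/(-5101 - 10581) = 1/(-15682) = -1/15682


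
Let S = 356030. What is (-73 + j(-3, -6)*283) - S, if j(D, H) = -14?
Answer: -360065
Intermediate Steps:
(-73 + j(-3, -6)*283) - S = (-73 - 14*283) - 1*356030 = (-73 - 3962) - 356030 = -4035 - 356030 = -360065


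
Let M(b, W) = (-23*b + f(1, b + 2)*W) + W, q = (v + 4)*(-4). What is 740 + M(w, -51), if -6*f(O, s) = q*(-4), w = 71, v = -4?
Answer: -944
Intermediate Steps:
q = 0 (q = (-4 + 4)*(-4) = 0*(-4) = 0)
f(O, s) = 0 (f(O, s) = -0*(-4) = -⅙*0 = 0)
M(b, W) = W - 23*b (M(b, W) = (-23*b + 0*W) + W = (-23*b + 0) + W = -23*b + W = W - 23*b)
740 + M(w, -51) = 740 + (-51 - 23*71) = 740 + (-51 - 1633) = 740 - 1684 = -944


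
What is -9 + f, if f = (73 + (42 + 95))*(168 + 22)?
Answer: 39891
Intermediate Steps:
f = 39900 (f = (73 + 137)*190 = 210*190 = 39900)
-9 + f = -9 + 39900 = 39891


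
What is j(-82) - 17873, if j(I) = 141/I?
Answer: -1465727/82 ≈ -17875.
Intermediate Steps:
j(-82) - 17873 = 141/(-82) - 17873 = 141*(-1/82) - 17873 = -141/82 - 17873 = -1465727/82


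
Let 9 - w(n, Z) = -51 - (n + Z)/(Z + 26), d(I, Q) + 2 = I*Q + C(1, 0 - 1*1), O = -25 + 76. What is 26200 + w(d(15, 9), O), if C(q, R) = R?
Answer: 2022203/77 ≈ 26262.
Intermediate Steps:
O = 51
d(I, Q) = -3 + I*Q (d(I, Q) = -2 + (I*Q + (0 - 1*1)) = -2 + (I*Q + (0 - 1)) = -2 + (I*Q - 1) = -2 + (-1 + I*Q) = -3 + I*Q)
w(n, Z) = 60 + (Z + n)/(26 + Z) (w(n, Z) = 9 - (-51 - (n + Z)/(Z + 26)) = 9 - (-51 - (Z + n)/(26 + Z)) = 9 + (51 + (Z + n)/(26 + Z)) = 60 + (Z + n)/(26 + Z))
26200 + w(d(15, 9), O) = 26200 + (1560 + (-3 + 15*9) + 61*51)/(26 + 51) = 26200 + (1560 + (-3 + 135) + 3111)/77 = 26200 + (1560 + 132 + 3111)/77 = 26200 + (1/77)*4803 = 26200 + 4803/77 = 2022203/77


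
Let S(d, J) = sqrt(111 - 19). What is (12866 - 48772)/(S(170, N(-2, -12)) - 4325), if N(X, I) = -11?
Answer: 155293450/18705533 + 71812*sqrt(23)/18705533 ≈ 8.3204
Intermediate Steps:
S(d, J) = 2*sqrt(23) (S(d, J) = sqrt(92) = 2*sqrt(23))
(12866 - 48772)/(S(170, N(-2, -12)) - 4325) = (12866 - 48772)/(2*sqrt(23) - 4325) = -35906/(-4325 + 2*sqrt(23))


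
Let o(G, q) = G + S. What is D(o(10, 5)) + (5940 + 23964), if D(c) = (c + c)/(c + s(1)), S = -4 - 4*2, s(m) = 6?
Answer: 29903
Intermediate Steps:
S = -12 (S = -4 - 8 = -12)
o(G, q) = -12 + G (o(G, q) = G - 12 = -12 + G)
D(c) = 2*c/(6 + c) (D(c) = (c + c)/(c + 6) = (2*c)/(6 + c) = 2*c/(6 + c))
D(o(10, 5)) + (5940 + 23964) = 2*(-12 + 10)/(6 + (-12 + 10)) + (5940 + 23964) = 2*(-2)/(6 - 2) + 29904 = 2*(-2)/4 + 29904 = 2*(-2)*(1/4) + 29904 = -1 + 29904 = 29903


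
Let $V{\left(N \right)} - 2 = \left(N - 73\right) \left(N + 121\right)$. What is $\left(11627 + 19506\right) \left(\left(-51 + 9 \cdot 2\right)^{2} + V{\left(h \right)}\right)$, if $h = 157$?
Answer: $760983919$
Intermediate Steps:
$V{\left(N \right)} = 2 + \left(-73 + N\right) \left(121 + N\right)$ ($V{\left(N \right)} = 2 + \left(N - 73\right) \left(N + 121\right) = 2 + \left(-73 + N\right) \left(121 + N\right)$)
$\left(11627 + 19506\right) \left(\left(-51 + 9 \cdot 2\right)^{2} + V{\left(h \right)}\right) = \left(11627 + 19506\right) \left(\left(-51 + 9 \cdot 2\right)^{2} + \left(-8831 + 157^{2} + 48 \cdot 157\right)\right) = 31133 \left(\left(-51 + 18\right)^{2} + \left(-8831 + 24649 + 7536\right)\right) = 31133 \left(\left(-33\right)^{2} + 23354\right) = 31133 \left(1089 + 23354\right) = 31133 \cdot 24443 = 760983919$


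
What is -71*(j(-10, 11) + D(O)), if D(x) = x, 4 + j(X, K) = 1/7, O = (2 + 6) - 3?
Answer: -568/7 ≈ -81.143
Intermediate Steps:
O = 5 (O = 8 - 3 = 5)
j(X, K) = -27/7 (j(X, K) = -4 + 1/7 = -4 + ⅐ = -27/7)
-71*(j(-10, 11) + D(O)) = -71*(-27/7 + 5) = -71*8/7 = -568/7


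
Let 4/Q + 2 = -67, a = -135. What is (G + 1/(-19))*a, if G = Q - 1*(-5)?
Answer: -288450/437 ≈ -660.07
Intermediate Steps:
Q = -4/69 (Q = 4/(-2 - 67) = 4/(-69) = 4*(-1/69) = -4/69 ≈ -0.057971)
G = 341/69 (G = -4/69 - 1*(-5) = -4/69 + 5 = 341/69 ≈ 4.9420)
(G + 1/(-19))*a = (341/69 + 1/(-19))*(-135) = (341/69 - 1/19)*(-135) = (6410/1311)*(-135) = -288450/437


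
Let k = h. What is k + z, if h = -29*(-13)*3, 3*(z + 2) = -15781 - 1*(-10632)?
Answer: -1762/3 ≈ -587.33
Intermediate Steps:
z = -5155/3 (z = -2 + (-15781 - 1*(-10632))/3 = -2 + (-15781 + 10632)/3 = -2 + (⅓)*(-5149) = -2 - 5149/3 = -5155/3 ≈ -1718.3)
h = 1131 (h = 377*3 = 1131)
k = 1131
k + z = 1131 - 5155/3 = -1762/3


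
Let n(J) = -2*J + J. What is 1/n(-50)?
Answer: 1/50 ≈ 0.020000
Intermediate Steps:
n(J) = -J
1/n(-50) = 1/(-1*(-50)) = 1/50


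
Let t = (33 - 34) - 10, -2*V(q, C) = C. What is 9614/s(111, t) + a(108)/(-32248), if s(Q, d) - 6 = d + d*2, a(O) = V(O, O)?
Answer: -155015407/435348 ≈ -356.07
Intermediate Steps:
V(q, C) = -C/2
a(O) = -O/2
t = -11 (t = -1 - 10 = -11)
s(Q, d) = 6 + 3*d (s(Q, d) = 6 + (d + d*2) = 6 + (d + 2*d) = 6 + 3*d)
9614/s(111, t) + a(108)/(-32248) = 9614/(6 + 3*(-11)) - ½*108/(-32248) = 9614/(6 - 33) - 54*(-1/32248) = 9614/(-27) + 27/16124 = 9614*(-1/27) + 27/16124 = -9614/27 + 27/16124 = -155015407/435348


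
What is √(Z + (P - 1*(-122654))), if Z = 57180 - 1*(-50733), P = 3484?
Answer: √234051 ≈ 483.79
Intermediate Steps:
Z = 107913 (Z = 57180 + 50733 = 107913)
√(Z + (P - 1*(-122654))) = √(107913 + (3484 - 1*(-122654))) = √(107913 + (3484 + 122654)) = √(107913 + 126138) = √234051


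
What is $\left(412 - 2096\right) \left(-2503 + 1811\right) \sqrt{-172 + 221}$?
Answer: $8157296$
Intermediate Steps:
$\left(412 - 2096\right) \left(-2503 + 1811\right) \sqrt{-172 + 221} = \left(-1684\right) \left(-692\right) \sqrt{49} = 1165328 \cdot 7 = 8157296$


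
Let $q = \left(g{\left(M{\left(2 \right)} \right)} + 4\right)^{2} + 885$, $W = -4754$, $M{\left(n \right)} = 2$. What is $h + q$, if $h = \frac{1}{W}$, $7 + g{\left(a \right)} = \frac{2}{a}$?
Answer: $\frac{4226305}{4754} \approx 889.0$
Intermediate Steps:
$g{\left(a \right)} = -7 + \frac{2}{a}$
$q = 889$ ($q = \left(\left(-7 + \frac{2}{2}\right) + 4\right)^{2} + 885 = \left(\left(-7 + 2 \cdot \frac{1}{2}\right) + 4\right)^{2} + 885 = \left(\left(-7 + 1\right) + 4\right)^{2} + 885 = \left(-6 + 4\right)^{2} + 885 = \left(-2\right)^{2} + 885 = 4 + 885 = 889$)
$h = - \frac{1}{4754}$ ($h = \frac{1}{-4754} = - \frac{1}{4754} \approx -0.00021035$)
$h + q = - \frac{1}{4754} + 889 = \frac{4226305}{4754}$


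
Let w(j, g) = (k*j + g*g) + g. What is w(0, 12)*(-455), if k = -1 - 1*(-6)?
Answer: -70980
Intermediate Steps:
k = 5 (k = -1 + 6 = 5)
w(j, g) = g + g² + 5*j (w(j, g) = (5*j + g*g) + g = (5*j + g²) + g = (g² + 5*j) + g = g + g² + 5*j)
w(0, 12)*(-455) = (12 + 12² + 5*0)*(-455) = (12 + 144 + 0)*(-455) = 156*(-455) = -70980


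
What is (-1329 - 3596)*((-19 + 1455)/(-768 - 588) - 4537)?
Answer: 7576629850/339 ≈ 2.2350e+7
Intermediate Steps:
(-1329 - 3596)*((-19 + 1455)/(-768 - 588) - 4537) = -4925*(1436/(-1356) - 4537) = -4925*(1436*(-1/1356) - 4537) = -4925*(-359/339 - 4537) = -4925*(-1538402/339) = 7576629850/339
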